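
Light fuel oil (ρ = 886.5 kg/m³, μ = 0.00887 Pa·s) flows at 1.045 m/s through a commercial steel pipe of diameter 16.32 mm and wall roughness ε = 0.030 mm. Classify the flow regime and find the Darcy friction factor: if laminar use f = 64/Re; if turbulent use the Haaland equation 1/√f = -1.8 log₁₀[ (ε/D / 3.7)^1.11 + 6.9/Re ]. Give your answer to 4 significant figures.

f ≈ 0.03755

Re = ρVD/μ = 886.5·1.045·0.01632/0.00887 = 1704.
Re < 2300 → laminar, so f = 64/Re = 0.03755 (roughness is irrelevant in laminar flow).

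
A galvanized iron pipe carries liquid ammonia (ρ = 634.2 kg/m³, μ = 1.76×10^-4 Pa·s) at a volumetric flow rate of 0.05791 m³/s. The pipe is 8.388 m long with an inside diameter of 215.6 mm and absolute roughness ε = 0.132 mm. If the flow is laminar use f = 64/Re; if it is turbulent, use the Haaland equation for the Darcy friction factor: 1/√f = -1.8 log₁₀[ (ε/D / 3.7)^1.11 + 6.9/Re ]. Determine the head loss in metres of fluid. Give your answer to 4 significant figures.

Cross-sectional area A = πD²/4 = π(0.2156)²/4 = 0.03651 m²; mean velocity V = Q/A = 0.05791/0.03651 = 1.586 m/s.
Reynolds number Re = ρVD/μ = 634.2 · 1.586 · 0.2156 / 0.000176 = 1.232e+06.
Re > 4000 → turbulent. Relative roughness ε/D = 0.000132/0.2156 = 0.000612. Haaland: 1/√f = -1.8 log₁₀[(0.000612/3.7)^1.11 + 6.9/1.232e+06] = -1.8 log₁₀[6.35e-05 + 5.6e-06] = 7.489, so f = 0.01783.
Darcy-Weisbach: ΔP = f(L/D)(ρV²/2) = 0.01783·(8.388/0.2156)·(634.2·1.586²/2) = 0.01783·38.91·797.9 = 553.5 Pa.
Head loss h_f = ΔP/(ρg) = 553.5/(634.2·9.81) = 0.08896 m.

h_f ≈ 0.08896 m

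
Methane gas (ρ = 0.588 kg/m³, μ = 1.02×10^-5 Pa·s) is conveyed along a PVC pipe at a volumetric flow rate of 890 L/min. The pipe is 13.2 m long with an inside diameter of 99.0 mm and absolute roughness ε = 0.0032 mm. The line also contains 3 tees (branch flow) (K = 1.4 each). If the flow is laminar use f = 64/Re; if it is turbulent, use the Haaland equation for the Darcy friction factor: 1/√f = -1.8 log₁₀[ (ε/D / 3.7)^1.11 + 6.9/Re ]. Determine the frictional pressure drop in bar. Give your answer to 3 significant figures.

Q = 890 L/min = 890/60000 = 0.01483 m³/s.
Cross-sectional area A = πD²/4 = π(0.099)²/4 = 0.007698 m²; mean velocity V = Q/A = 0.01483/0.007698 = 1.927 m/s.
Reynolds number Re = ρVD/μ = 0.588 · 1.927 · 0.099 / 1.02e-05 = 1.1e+04.
Re > 4000 → turbulent. Relative roughness ε/D = 3.2e-06/0.099 = 3.23e-05. Haaland: 1/√f = -1.8 log₁₀[(3.23e-05/3.7)^1.11 + 6.9/1.1e+04] = -1.8 log₁₀[2.43e-06 + 0.000627] = 5.761, so f = 0.03013.
Total minor-loss coefficient ΣK = 3·1.4 = 4.2.
ΔP = [f·L/D + ΣK]·(ρV²/2) = [0.03013·13.2/0.099 + 4.2]·(0.588·1.927²/2) = [4.017 + 4.2]·1.092 = 8.97 Pa.
ΔP = 8.97 Pa = 8.97×10^-5 bar.

ΔP ≈ 8.97×10^-5 bar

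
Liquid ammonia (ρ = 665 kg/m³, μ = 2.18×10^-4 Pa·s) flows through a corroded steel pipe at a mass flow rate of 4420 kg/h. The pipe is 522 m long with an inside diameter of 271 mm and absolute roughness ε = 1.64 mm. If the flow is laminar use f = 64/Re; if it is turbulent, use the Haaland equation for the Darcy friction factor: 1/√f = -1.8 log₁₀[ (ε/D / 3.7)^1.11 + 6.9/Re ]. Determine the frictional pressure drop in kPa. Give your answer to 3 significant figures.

ṁ = 4420 kg/h = 4420/3600 = 1.228 kg/s.
A = πD²/4 = π(0.271)²/4 = 0.05768 m²; mean velocity V = ṁ/(ρA) = 1.228/(665 · 0.05768) = 0.03201 m/s.
Reynolds number Re = ρVD/μ = 665 · 0.03201 · 0.271 / 0.000218 = 2.646e+04.
Re > 4000 → turbulent. Relative roughness ε/D = 0.00164/0.271 = 0.00605. Haaland: 1/√f = -1.8 log₁₀[(0.00605/3.7)^1.11 + 6.9/2.646e+04] = -1.8 log₁₀[0.000808 + 0.000261] = 5.348, so f = 0.03496.
Darcy-Weisbach: ΔP = f(L/D)(ρV²/2) = 0.03496·(522/0.271)·(665·0.03201²/2) = 0.03496·1926·0.3407 = 22.94 Pa.
ΔP = 22.94 Pa = 0.0229 kPa.

ΔP ≈ 0.0229 kPa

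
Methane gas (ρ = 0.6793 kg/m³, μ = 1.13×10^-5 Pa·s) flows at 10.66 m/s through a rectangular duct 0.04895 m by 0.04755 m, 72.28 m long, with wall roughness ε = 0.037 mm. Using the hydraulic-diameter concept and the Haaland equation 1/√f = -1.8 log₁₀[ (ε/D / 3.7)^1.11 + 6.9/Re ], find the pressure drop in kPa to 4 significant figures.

ΔP ≈ 1.444 kPa

Hydraulic diameter D_h = 4A/P = 4·(0.04895·0.04755)/(2·(0.04895+0.04755)) = 0.00931/0.193 = 0.04824 m.
Re = ρVD_h/μ = 0.6793·10.66·0.04824/1.13e-05 = 3.091e+04.
ε/D_h = 3.7e-05/0.04824 = 0.000767; Haaland gives 1/√f = -1.8 log₁₀[8.15e-05+0.000223] = 6.329, so f = 0.02497.
ΔP = f(L/D_h)(ρV²/2) = 0.02497·72.28/0.04824·38.6 = 1444 Pa.
ΔP = 1.444 kPa.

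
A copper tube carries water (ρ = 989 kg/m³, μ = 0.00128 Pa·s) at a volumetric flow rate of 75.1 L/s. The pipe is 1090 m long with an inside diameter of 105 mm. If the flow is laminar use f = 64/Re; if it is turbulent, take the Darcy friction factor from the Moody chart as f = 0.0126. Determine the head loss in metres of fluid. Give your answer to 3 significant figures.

h_f ≈ 501 m

Q = 75.1 L/s = 75.1/1000 = 0.0751 m³/s.
Cross-sectional area A = πD²/4 = π(0.105)²/4 = 0.008659 m²; mean velocity V = Q/A = 0.0751/0.008659 = 8.673 m/s.
Reynolds number Re = ρVD/μ = 989 · 8.673 · 0.105 / 0.00128 = 7.036e+05.
Re > 4000 → turbulent; use the Moody-chart value f = 0.0126.
Darcy-Weisbach: ΔP = f(L/D)(ρV²/2) = 0.0126·(1090/0.105)·(989·8.673²/2) = 0.0126·1.038e+04·3.72e+04 = 4.865e+06 Pa.
Head loss h_f = ΔP/(ρg) = 4.865e+06/(989·9.81) = 501 m.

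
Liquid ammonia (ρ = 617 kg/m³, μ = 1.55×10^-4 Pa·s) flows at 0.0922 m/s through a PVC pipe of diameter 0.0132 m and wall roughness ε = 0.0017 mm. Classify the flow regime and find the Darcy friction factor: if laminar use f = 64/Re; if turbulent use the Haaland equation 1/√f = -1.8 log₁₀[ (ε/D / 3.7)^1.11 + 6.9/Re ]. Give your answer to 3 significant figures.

Re = ρVD/μ = 617·0.0922·0.0132/0.000155 = 4845.
Re > 4000 → turbulent. ε/D = 1.7e-06/0.0132 = 0.000129; Haaland: 1/√f = -1.8 log₁₀[1.13e-05 + 0.00142] = 5.117, so f = 0.03819.

f ≈ 0.0382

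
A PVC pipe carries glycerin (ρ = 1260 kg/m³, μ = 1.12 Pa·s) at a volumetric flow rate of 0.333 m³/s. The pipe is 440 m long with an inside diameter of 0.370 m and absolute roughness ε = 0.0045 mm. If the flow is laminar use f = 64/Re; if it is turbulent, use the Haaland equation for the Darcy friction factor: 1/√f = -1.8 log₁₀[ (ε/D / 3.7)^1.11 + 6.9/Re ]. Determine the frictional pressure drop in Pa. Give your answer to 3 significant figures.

ΔP ≈ 357000 Pa

Cross-sectional area A = πD²/4 = π(0.37)²/4 = 0.1075 m²; mean velocity V = Q/A = 0.333/0.1075 = 3.097 m/s.
Reynolds number Re = ρVD/μ = 1260 · 3.097 · 0.37 / 1.12 = 1289.
Re < 2300 → laminar flow, so f = 64/Re = 64/1289 = 0.04964 (the turbulent correlation is not needed).
Darcy-Weisbach: ΔP = f(L/D)(ρV²/2) = 0.04964·(440/0.37)·(1260·3.097²/2) = 0.04964·1189·6043 = 3.568e+05 Pa.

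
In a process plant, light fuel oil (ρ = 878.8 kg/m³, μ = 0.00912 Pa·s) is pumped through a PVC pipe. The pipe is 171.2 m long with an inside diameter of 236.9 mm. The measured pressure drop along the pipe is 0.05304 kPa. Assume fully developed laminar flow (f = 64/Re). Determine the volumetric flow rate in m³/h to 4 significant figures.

For laminar flow, f = 64/Re with Re = ρVD/μ, so Darcy-Weisbach reduces to ΔP = 32μLV/D². Solving for V: V = ΔP·D²/(32μL) = 53.04·(0.2369)²/(32·0.00912·171.2) = 0.05958 m/s.
Check: Re = ρVD/μ = 878.8·0.05958·0.2369/0.00912 = 1360 < 2300, so the laminar assumption holds.
Q = V·A = 0.05958·(π/4·0.2369²) = 0.002626 m³/s = 9.454 m³/h.

Q ≈ 9.454 m³/h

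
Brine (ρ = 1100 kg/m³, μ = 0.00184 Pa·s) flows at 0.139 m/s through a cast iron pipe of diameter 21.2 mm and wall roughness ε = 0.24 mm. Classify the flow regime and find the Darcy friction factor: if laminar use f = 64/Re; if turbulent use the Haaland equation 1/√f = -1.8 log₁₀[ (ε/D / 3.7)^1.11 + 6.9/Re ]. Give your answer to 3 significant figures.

Re = ρVD/μ = 1100·0.139·0.0212/0.00184 = 1762.
Re < 2300 → laminar, so f = 64/Re = 0.03633 (roughness is irrelevant in laminar flow).

f ≈ 0.0363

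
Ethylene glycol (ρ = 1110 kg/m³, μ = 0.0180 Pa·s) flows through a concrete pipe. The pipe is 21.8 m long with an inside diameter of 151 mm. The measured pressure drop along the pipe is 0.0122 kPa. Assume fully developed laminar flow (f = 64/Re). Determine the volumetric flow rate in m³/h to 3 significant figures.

For laminar flow, f = 64/Re with Re = ρVD/μ, so Darcy-Weisbach reduces to ΔP = 32μLV/D². Solving for V: V = ΔP·D²/(32μL) = 12.2·(0.151)²/(32·0.018·21.8) = 0.02215 m/s.
Check: Re = ρVD/μ = 1110·0.02215·0.151/0.018 = 206.3 < 2300, so the laminar assumption holds.
Q = V·A = 0.02215·(π/4·0.151²) = 0.0003967 m³/s = 1.43 m³/h.

Q ≈ 1.43 m³/h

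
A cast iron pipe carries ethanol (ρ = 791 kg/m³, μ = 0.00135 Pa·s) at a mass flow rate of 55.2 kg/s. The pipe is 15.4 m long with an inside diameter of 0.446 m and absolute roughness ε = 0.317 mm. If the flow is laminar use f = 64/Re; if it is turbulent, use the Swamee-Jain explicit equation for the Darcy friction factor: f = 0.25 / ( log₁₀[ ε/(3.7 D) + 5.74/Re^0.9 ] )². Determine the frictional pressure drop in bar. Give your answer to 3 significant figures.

ΔP ≈ 5.70×10^-4 bar

A = πD²/4 = π(0.446)²/4 = 0.1562 m²; mean velocity V = ṁ/(ρA) = 55.2/(791 · 0.1562) = 0.4467 m/s.
Reynolds number Re = ρVD/μ = 791 · 0.4467 · 0.446 / 0.00135 = 1.167e+05.
Re > 4000 → turbulent. Relative roughness ε/D = 0.000317/0.446 = 0.000711. Swamee-Jain: f = 0.25/(log₁₀[0.000711/3.7 + 5.74/1.167e+05^0.9])² = 0.25/(log₁₀[0.000192 + 0.000158])² = 0.25/(-3.456)² = 0.02093.
Darcy-Weisbach: ΔP = f(L/D)(ρV²/2) = 0.02093·(15.4/0.446)·(791·0.4467²/2) = 0.02093·34.53·78.91 = 57.04 Pa.
ΔP = 57.04 Pa = 5.70×10^-4 bar.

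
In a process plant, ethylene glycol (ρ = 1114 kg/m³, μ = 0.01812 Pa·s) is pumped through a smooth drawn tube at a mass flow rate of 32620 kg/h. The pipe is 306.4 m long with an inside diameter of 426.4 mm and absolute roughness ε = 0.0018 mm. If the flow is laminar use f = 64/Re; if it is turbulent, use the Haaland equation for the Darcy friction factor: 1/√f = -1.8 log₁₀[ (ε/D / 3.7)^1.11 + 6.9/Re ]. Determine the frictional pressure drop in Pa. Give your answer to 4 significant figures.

ṁ = 32620 kg/h = 32620/3600 = 9.061 kg/s.
A = πD²/4 = π(0.4264)²/4 = 0.1428 m²; mean velocity V = ṁ/(ρA) = 9.061/(1114 · 0.1428) = 0.05696 m/s.
Reynolds number Re = ρVD/μ = 1114 · 0.05696 · 0.4264 / 0.0181 = 1493.
Re < 2300 → laminar flow, so f = 64/Re = 64/1493 = 0.04286 (the turbulent correlation is not needed).
Darcy-Weisbach: ΔP = f(L/D)(ρV²/2) = 0.04286·(306.4/0.4264)·(1114·0.05696²/2) = 0.04286·718.6·1.807 = 55.66 Pa.

ΔP ≈ 55.66 Pa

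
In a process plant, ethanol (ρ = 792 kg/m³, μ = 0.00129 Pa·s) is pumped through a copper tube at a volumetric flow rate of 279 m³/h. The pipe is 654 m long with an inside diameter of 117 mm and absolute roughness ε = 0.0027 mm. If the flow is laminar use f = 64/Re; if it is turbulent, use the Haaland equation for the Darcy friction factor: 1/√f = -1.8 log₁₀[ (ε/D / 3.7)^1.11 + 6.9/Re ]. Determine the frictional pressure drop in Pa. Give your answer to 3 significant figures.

ΔP ≈ 1.53×10^6 Pa

Q = 279 m³/h = 279/3600 = 0.0775 m³/s.
Cross-sectional area A = πD²/4 = π(0.117)²/4 = 0.01075 m²; mean velocity V = Q/A = 0.0775/0.01075 = 7.208 m/s.
Reynolds number Re = ρVD/μ = 792 · 7.208 · 0.117 / 0.00129 = 5.178e+05.
Re > 4000 → turbulent. Relative roughness ε/D = 2.7e-06/0.117 = 2.31e-05. Haaland: 1/√f = -1.8 log₁₀[(2.31e-05/3.7)^1.11 + 6.9/5.178e+05] = -1.8 log₁₀[1.67e-06 + 1.33e-05] = 8.683, so f = 0.01326.
Darcy-Weisbach: ΔP = f(L/D)(ρV²/2) = 0.01326·(654/0.117)·(792·7.208²/2) = 0.01326·5590·2.058e+04 = 1.525e+06 Pa.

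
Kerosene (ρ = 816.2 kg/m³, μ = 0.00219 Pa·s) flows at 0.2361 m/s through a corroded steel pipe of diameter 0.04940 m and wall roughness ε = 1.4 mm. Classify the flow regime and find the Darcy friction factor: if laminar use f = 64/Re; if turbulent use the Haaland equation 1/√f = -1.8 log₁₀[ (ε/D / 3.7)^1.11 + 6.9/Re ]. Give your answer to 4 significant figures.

Re = ρVD/μ = 816.2·0.2361·0.0494/0.00219 = 4347.
Re > 4000 → turbulent. ε/D = 0.0014/0.0494 = 0.0283; Haaland: 1/√f = -1.8 log₁₀[0.00448 + 0.00159] = 3.99, so f = 0.0628.

f ≈ 0.06280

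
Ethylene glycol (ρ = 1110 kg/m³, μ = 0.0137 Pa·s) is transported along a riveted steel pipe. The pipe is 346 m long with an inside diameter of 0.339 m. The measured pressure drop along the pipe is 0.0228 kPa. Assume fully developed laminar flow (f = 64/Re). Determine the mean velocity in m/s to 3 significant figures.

V ≈ 0.0173 m/s

For laminar flow, f = 64/Re with Re = ρVD/μ, so Darcy-Weisbach reduces to ΔP = 32μLV/D². Solving for V: V = ΔP·D²/(32μL) = 22.8·(0.339)²/(32·0.0137·346) = 0.01727 m/s.
Check: Re = ρVD/μ = 1110·0.01727·0.339/0.0137 = 474.4 < 2300, so the laminar assumption holds.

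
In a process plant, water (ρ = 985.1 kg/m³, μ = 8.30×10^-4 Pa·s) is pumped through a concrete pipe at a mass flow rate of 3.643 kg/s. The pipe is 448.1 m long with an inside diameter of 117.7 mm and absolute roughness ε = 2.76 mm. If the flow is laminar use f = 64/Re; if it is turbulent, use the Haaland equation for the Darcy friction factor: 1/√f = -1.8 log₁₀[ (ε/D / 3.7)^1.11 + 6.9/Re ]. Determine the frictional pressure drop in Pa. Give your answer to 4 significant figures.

ΔP ≈ 11390 Pa

A = πD²/4 = π(0.1177)²/4 = 0.01088 m²; mean velocity V = ṁ/(ρA) = 3.643/(985.1 · 0.01088) = 0.3399 m/s.
Reynolds number Re = ρVD/μ = 985.1 · 0.3399 · 0.1177 / 0.00083 = 4.748e+04.
Re > 4000 → turbulent. Relative roughness ε/D = 0.00276/0.1177 = 0.0234. Haaland: 1/√f = -1.8 log₁₀[(0.0234/3.7)^1.11 + 6.9/4.748e+04] = -1.8 log₁₀[0.00363 + 0.000145] = 4.361, so f = 0.05258.
Darcy-Weisbach: ΔP = f(L/D)(ρV²/2) = 0.05258·(448.1/0.1177)·(985.1·0.3399²/2) = 0.05258·3807·56.9 = 1.139e+04 Pa.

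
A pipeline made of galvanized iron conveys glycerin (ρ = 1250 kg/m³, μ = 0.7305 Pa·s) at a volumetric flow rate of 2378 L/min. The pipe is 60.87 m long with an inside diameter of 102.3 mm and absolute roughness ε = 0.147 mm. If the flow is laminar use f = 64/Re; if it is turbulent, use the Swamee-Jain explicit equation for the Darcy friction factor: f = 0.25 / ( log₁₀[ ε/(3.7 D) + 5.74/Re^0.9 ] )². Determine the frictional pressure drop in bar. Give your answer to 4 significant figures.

Q = 2378 L/min = 2378/60000 = 0.03963 m³/s.
Cross-sectional area A = πD²/4 = π(0.1023)²/4 = 0.008219 m²; mean velocity V = Q/A = 0.03963/0.008219 = 4.822 m/s.
Reynolds number Re = ρVD/μ = 1250 · 4.822 · 0.1023 / 0.731 = 844.1.
Re < 2300 → laminar flow, so f = 64/Re = 64/844.1 = 0.07582 (the turbulent correlation is not needed).
Darcy-Weisbach: ΔP = f(L/D)(ρV²/2) = 0.07582·(60.87/0.1023)·(1250·4.822²/2) = 0.07582·595·1.453e+04 = 6.556e+05 Pa.
ΔP = 6.556e+05 Pa = 6.556 bar.

ΔP ≈ 6.556 bar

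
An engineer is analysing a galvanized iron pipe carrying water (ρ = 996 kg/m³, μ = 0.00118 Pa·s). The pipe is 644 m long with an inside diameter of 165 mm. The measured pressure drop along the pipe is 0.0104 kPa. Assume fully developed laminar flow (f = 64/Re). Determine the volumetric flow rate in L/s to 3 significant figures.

Q ≈ 0.249 L/s

For laminar flow, f = 64/Re with Re = ρVD/μ, so Darcy-Weisbach reduces to ΔP = 32μLV/D². Solving for V: V = ΔP·D²/(32μL) = 10.4·(0.165)²/(32·0.00118·644) = 0.01164 m/s.
Check: Re = ρVD/μ = 996·0.01164·0.165/0.00118 = 1622 < 2300, so the laminar assumption holds.
Q = V·A = 0.01164·(π/4·0.165²) = 0.000249 m³/s = 0.249 L/s.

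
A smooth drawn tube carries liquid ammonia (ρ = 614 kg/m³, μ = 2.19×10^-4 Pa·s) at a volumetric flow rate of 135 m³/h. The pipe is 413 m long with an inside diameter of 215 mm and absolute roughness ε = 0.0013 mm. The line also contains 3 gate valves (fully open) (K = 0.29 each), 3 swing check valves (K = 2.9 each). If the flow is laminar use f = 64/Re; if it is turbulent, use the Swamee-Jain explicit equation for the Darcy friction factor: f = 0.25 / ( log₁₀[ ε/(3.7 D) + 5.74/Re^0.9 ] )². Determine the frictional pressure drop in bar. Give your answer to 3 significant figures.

ΔP ≈ 0.111 bar

Q = 135 m³/h = 135/3600 = 0.0375 m³/s.
Cross-sectional area A = πD²/4 = π(0.215)²/4 = 0.03631 m²; mean velocity V = Q/A = 0.0375/0.03631 = 1.033 m/s.
Reynolds number Re = ρVD/μ = 614 · 1.033 · 0.215 / 0.000219 = 6.226e+05.
Re > 4000 → turbulent. Relative roughness ε/D = 1.3e-06/0.215 = 6.05e-06. Swamee-Jain: f = 0.25/(log₁₀[6.05e-06/3.7 + 5.74/6.226e+05^0.9])² = 0.25/(log₁₀[1.63e-06 + 3.5e-05])² = 0.25/(-4.436)² = 0.0127.
Total minor-loss coefficient ΣK = 3·0.29 + 3·2.9 = 9.57.
ΔP = [f·L/D + ΣK]·(ρV²/2) = [0.0127·413/0.215 + 9.57]·(614·1.033²/2) = [24.4 + 9.57]·327.5 = 1.113e+04 Pa.
ΔP = 1.113e+04 Pa = 0.111 bar.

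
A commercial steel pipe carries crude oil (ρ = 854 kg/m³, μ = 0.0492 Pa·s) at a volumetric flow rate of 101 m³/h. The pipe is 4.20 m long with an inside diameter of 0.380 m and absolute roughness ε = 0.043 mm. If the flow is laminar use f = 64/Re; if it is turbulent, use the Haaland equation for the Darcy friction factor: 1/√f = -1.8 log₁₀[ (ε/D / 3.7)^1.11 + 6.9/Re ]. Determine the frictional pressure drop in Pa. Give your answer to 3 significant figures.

ΔP ≈ 11.3 Pa

Q = 101 m³/h = 101/3600 = 0.02806 m³/s.
Cross-sectional area A = πD²/4 = π(0.38)²/4 = 0.1134 m²; mean velocity V = Q/A = 0.02806/0.1134 = 0.2474 m/s.
Reynolds number Re = ρVD/μ = 854 · 0.2474 · 0.38 / 0.0492 = 1632.
Re < 2300 → laminar flow, so f = 64/Re = 64/1632 = 0.03922 (the turbulent correlation is not needed).
Darcy-Weisbach: ΔP = f(L/D)(ρV²/2) = 0.03922·(4.2/0.38)·(854·0.2474²/2) = 0.03922·11.05·26.13 = 11.33 Pa.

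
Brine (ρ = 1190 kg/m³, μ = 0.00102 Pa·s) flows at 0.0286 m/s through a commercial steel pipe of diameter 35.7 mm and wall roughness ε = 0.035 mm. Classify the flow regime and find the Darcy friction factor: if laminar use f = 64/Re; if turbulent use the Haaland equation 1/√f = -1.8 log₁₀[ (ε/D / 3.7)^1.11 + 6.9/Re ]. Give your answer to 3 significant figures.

f ≈ 0.0537

Re = ρVD/μ = 1190·0.0286·0.0357/0.00102 = 1191.
Re < 2300 → laminar, so f = 64/Re = 0.05373 (roughness is irrelevant in laminar flow).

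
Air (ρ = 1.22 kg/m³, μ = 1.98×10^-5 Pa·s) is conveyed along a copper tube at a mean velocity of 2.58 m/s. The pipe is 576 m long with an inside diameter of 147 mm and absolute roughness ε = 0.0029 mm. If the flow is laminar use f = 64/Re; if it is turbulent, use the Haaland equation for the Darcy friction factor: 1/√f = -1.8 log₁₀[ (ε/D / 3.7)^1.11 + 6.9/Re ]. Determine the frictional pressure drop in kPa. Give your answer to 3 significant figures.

Reynolds number Re = ρVD/μ = 1.22 · 2.58 · 0.147 / 1.98e-05 = 2.337e+04.
Re > 4000 → turbulent. Relative roughness ε/D = 2.9e-06/0.147 = 1.97e-05. Haaland: 1/√f = -1.8 log₁₀[(1.97e-05/3.7)^1.11 + 6.9/2.337e+04] = -1.8 log₁₀[1.4e-06 + 0.000295] = 6.35, so f = 0.0248.
Darcy-Weisbach: ΔP = f(L/D)(ρV²/2) = 0.0248·(576/0.147)·(1.22·2.58²/2) = 0.0248·3918·4.06 = 394.6 Pa.
ΔP = 394.6 Pa = 0.395 kPa.

ΔP ≈ 0.395 kPa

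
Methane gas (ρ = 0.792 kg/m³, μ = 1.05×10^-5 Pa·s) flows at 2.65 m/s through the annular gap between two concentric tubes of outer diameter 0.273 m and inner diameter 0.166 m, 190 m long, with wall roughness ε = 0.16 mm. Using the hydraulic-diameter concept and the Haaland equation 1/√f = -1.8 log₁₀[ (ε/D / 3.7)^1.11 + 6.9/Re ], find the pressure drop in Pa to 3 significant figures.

Hydraulic diameter D_h = 4A/P = D_o - D_i = 0.273 - 0.166 = 0.107 m.
Re = ρVD_h/μ = 0.792·2.65·0.107/1.05e-05 = 2.139e+04.
ε/D_h = 0.00016/0.107 = 0.0015; Haaland gives 1/√f = -1.8 log₁₀[0.000171+0.000323] = 5.952, so f = 0.02823.
ΔP = f(L/D_h)(ρV²/2) = 0.02823·190/0.107·2.781 = 139.4 Pa.

ΔP ≈ 139 Pa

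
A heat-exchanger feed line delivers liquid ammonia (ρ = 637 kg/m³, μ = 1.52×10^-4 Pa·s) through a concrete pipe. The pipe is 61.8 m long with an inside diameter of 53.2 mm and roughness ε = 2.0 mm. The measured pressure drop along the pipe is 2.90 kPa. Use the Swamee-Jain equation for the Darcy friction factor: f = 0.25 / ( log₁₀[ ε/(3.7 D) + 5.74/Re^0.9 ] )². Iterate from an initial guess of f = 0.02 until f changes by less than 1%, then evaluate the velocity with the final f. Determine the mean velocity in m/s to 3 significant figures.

Rearranging Darcy-Weisbach: V = √(2·ΔP·D/(f·L·ρ)). With ε/D = 0.002/0.0532 = 0.0376, iterate starting from f = 0.02:
  f = 0.02 → V = √(2·2900·0.0532/(0.02·61.8·637)) = 0.626 m/s; Re = ρVD/μ = 1.396e+05; f → 0.0633
  f = 0.0633 → V = 0.3519 m/s; Re = 7.846e+04; f → 0.06354
Converged (Δf/f < 1%). With the final f = 0.06354: V = √(2·2900·0.0532/(0.06354·61.8·637)) = 0.3512 m/s.

V ≈ 0.351 m/s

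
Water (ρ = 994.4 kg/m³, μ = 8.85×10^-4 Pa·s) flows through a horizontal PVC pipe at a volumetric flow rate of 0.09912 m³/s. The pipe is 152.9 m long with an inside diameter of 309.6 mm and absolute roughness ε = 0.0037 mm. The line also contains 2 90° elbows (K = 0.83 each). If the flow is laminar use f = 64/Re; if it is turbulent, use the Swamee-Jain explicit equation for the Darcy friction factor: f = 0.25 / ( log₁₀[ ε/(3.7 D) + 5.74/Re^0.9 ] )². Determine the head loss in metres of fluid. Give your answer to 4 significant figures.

h_f ≈ 0.7349 m

Cross-sectional area A = πD²/4 = π(0.3096)²/4 = 0.07528 m²; mean velocity V = Q/A = 0.09912/0.07528 = 1.317 m/s.
Reynolds number Re = ρVD/μ = 994.4 · 1.317 · 0.3096 / 0.000885 = 4.58e+05.
Re > 4000 → turbulent. Relative roughness ε/D = 3.7e-06/0.3096 = 1.2e-05. Swamee-Jain: f = 0.25/(log₁₀[1.2e-05/3.7 + 5.74/4.58e+05^0.9])² = 0.25/(log₁₀[3.23e-06 + 4.61e-05])² = 0.25/(-4.307)² = 0.01348.
Total minor-loss coefficient ΣK = 2·0.83 = 1.66.
ΔP = [f·L/D + ΣK]·(ρV²/2) = [0.01348·152.9/0.3096 + 1.66]·(994.4·1.317²/2) = [6.657 + 1.66]·861.9 = 7169 Pa.
Head loss h_f = ΔP/(ρg) = 7169/(994.4·9.81) = 0.7349 m.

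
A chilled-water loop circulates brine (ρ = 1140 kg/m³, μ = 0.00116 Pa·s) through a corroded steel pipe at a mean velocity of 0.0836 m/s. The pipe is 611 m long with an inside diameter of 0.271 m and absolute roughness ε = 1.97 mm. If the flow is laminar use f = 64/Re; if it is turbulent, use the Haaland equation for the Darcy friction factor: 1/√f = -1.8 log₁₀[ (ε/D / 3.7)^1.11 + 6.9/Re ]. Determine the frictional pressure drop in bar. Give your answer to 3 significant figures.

ΔP ≈ 0.00333 bar

Reynolds number Re = ρVD/μ = 1140 · 0.0836 · 0.271 / 0.00116 = 2.226e+04.
Re > 4000 → turbulent. Relative roughness ε/D = 0.00197/0.271 = 0.00727. Haaland: 1/√f = -1.8 log₁₀[(0.00727/3.7)^1.11 + 6.9/2.226e+04] = -1.8 log₁₀[0.00099 + 0.00031] = 5.195, so f = 0.03705.
Darcy-Weisbach: ΔP = f(L/D)(ρV²/2) = 0.03705·(611/0.271)·(1140·0.0836²/2) = 0.03705·2255·3.984 = 332.8 Pa.
ΔP = 332.8 Pa = 0.00333 bar.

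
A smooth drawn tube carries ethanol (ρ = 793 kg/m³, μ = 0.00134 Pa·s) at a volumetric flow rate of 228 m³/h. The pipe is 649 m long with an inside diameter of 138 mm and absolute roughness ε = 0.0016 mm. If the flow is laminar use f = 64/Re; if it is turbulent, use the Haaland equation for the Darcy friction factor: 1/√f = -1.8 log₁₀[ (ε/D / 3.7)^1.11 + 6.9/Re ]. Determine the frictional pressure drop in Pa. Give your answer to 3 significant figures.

ΔP ≈ 470000 Pa

Q = 228 m³/h = 228/3600 = 0.06333 m³/s.
Cross-sectional area A = πD²/4 = π(0.138)²/4 = 0.01496 m²; mean velocity V = Q/A = 0.06333/0.01496 = 4.234 m/s.
Reynolds number Re = ρVD/μ = 793 · 4.234 · 0.138 / 0.00134 = 3.458e+05.
Re > 4000 → turbulent. Relative roughness ε/D = 1.6e-06/0.138 = 1.16e-05. Haaland: 1/√f = -1.8 log₁₀[(1.16e-05/3.7)^1.11 + 6.9/3.458e+05] = -1.8 log₁₀[7.77e-07 + 2e-05] = 8.43, so f = 0.01407.
Darcy-Weisbach: ΔP = f(L/D)(ρV²/2) = 0.01407·(649/0.138)·(793·4.234²/2) = 0.01407·4703·7109 = 4.704e+05 Pa.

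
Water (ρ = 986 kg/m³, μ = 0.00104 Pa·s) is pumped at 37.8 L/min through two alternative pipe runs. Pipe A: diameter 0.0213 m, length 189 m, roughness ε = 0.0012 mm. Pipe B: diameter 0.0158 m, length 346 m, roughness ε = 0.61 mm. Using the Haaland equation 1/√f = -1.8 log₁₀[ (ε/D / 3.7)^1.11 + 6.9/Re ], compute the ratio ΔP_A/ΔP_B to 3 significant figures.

ΔP_A/ΔP_B ≈ 0.0429

Pipe A: V = Q/A = 0.00063/0.0003563 = 1.768 m/s; Re = 3.57e+04; ε/D = 5.63e-05; Haaland → f = 0.0225; ΔP_A = f(L/D)(ρV²/2) = 3.076e+05 Pa.
Pipe B: V = Q/A = 0.00063/0.0001961 = 3.213 m/s; Re = 4.813e+04; ε/D = 0.0386; Haaland → f = 0.06437; ΔP_B = f(L/D)(ρV²/2) = 7.175e+06 Pa.
ΔP_A/ΔP_B = 3.076e+05/7.175e+06 = 0.0429.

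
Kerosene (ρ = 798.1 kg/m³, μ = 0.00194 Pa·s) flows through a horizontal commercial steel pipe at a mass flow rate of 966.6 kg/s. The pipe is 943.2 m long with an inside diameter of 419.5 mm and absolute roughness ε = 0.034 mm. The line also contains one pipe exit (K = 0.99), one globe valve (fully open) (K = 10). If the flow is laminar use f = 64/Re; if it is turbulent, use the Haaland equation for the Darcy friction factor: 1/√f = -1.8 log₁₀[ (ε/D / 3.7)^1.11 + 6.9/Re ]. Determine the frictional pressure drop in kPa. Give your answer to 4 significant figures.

A = πD²/4 = π(0.4195)²/4 = 0.1382 m²; mean velocity V = ṁ/(ρA) = 966.6/(798.1 · 0.1382) = 8.763 m/s.
Reynolds number Re = ρVD/μ = 798.1 · 8.763 · 0.4195 / 0.00194 = 1.512e+06.
Re > 4000 → turbulent. Relative roughness ε/D = 3.4e-05/0.4195 = 8.1e-05. Haaland: 1/√f = -1.8 log₁₀[(8.1e-05/3.7)^1.11 + 6.9/1.512e+06] = -1.8 log₁₀[6.73e-06 + 4.56e-06] = 8.905, so f = 0.01261.
Total minor-loss coefficient ΣK = 1·0.99 + 1·10 = 11.
ΔP = [f·L/D + ΣK]·(ρV²/2) = [0.01261·943.2/0.4195 + 11]·(798.1·8.763²/2) = [28.35 + 11]·3.064e+04 = 1.206e+06 Pa.
ΔP = 1.206e+06 Pa = 1206 kPa.

ΔP ≈ 1206 kPa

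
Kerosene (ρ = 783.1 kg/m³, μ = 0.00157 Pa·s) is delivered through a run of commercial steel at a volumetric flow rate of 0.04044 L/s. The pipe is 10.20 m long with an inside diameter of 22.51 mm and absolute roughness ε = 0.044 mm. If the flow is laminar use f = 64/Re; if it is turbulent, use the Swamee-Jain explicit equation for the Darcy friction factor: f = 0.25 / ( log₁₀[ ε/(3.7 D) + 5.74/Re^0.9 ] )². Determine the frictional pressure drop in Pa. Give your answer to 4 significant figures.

ΔP ≈ 102.8 Pa

Q = 0.04044 L/s = 0.04044/1000 = 4.044e-05 m³/s.
Cross-sectional area A = πD²/4 = π(0.02251)²/4 = 0.000398 m²; mean velocity V = Q/A = 4.044e-05/0.000398 = 0.1016 m/s.
Reynolds number Re = ρVD/μ = 783.1 · 0.1016 · 0.02251 / 0.00157 = 1141.
Re < 2300 → laminar flow, so f = 64/Re = 64/1141 = 0.05609 (the turbulent correlation is not needed).
Darcy-Weisbach: ΔP = f(L/D)(ρV²/2) = 0.05609·(10.2/0.02251)·(783.1·0.1016²/2) = 0.05609·453.1·4.043 = 102.8 Pa.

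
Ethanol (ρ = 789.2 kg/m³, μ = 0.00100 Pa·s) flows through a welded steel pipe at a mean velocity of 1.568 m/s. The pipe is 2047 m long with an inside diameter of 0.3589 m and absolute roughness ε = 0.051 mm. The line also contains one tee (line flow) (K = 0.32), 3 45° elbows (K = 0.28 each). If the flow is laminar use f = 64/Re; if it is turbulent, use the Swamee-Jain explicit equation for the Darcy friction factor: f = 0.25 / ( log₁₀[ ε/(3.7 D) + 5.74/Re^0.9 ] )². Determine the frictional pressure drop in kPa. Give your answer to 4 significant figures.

Reynolds number Re = ρVD/μ = 789.2 · 1.568 · 0.3589 / 0.001 = 4.441e+05.
Re > 4000 → turbulent. Relative roughness ε/D = 5.1e-05/0.3589 = 0.000142. Swamee-Jain: f = 0.25/(log₁₀[0.000142/3.7 + 5.74/4.441e+05^0.9])² = 0.25/(log₁₀[3.84e-05 + 4.74e-05])² = 0.25/(-4.066)² = 0.01512.
Total minor-loss coefficient ΣK = 1·0.32 + 3·0.28 = 1.16.
ΔP = [f·L/D + ΣK]·(ρV²/2) = [0.01512·2047/0.3589 + 1.16]·(789.2·1.568²/2) = [86.24 + 1.16]·970.2 = 8.479e+04 Pa.
ΔP = 8.479e+04 Pa = 84.79 kPa.

ΔP ≈ 84.79 kPa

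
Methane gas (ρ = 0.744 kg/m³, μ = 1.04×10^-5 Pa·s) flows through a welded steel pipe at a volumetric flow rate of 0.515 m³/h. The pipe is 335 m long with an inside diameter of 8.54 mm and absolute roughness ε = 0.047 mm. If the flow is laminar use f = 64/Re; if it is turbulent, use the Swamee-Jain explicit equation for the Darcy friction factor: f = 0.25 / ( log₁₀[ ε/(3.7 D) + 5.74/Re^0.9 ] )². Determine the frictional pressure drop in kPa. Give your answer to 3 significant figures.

ΔP ≈ 3.82 kPa

Q = 0.515 m³/h = 0.515/3600 = 0.0001431 m³/s.
Cross-sectional area A = πD²/4 = π(0.00854)²/4 = 5.728e-05 m²; mean velocity V = Q/A = 0.0001431/5.728e-05 = 2.497 m/s.
Reynolds number Re = ρVD/μ = 0.744 · 2.497 · 0.00854 / 1.04e-05 = 1526.
Re < 2300 → laminar flow, so f = 64/Re = 64/1526 = 0.04195 (the turbulent correlation is not needed).
Darcy-Weisbach: ΔP = f(L/D)(ρV²/2) = 0.04195·(335/0.00854)·(0.744·2.497²/2) = 0.04195·3.923e+04·2.32 = 3818 Pa.
ΔP = 3818 Pa = 3.82 kPa.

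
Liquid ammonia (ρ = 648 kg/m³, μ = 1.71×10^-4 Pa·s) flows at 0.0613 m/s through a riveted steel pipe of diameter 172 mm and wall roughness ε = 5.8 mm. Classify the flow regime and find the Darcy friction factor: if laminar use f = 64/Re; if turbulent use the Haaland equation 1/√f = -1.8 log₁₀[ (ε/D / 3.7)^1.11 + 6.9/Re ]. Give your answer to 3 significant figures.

Re = ρVD/μ = 648·0.0613·0.172/0.000171 = 3.995e+04.
Re > 4000 → turbulent. ε/D = 0.0058/0.172 = 0.0337; Haaland: 1/√f = -1.8 log₁₀[0.00544 + 0.000173] = 4.052, so f = 0.0609.

f ≈ 0.0609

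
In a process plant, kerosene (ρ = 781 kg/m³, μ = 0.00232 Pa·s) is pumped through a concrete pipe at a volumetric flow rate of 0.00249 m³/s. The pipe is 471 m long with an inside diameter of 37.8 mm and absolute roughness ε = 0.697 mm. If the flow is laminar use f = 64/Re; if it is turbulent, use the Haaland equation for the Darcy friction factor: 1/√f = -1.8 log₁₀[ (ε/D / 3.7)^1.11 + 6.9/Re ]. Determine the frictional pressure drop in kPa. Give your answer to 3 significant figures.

ΔP ≈ 1170 kPa

Cross-sectional area A = πD²/4 = π(0.0378)²/4 = 0.001122 m²; mean velocity V = Q/A = 0.00249/0.001122 = 2.219 m/s.
Reynolds number Re = ρVD/μ = 781 · 2.219 · 0.0378 / 0.00232 = 2.823e+04.
Re > 4000 → turbulent. Relative roughness ε/D = 0.000697/0.0378 = 0.0184. Haaland: 1/√f = -1.8 log₁₀[(0.0184/3.7)^1.11 + 6.9/2.823e+04] = -1.8 log₁₀[0.00278 + 0.000244] = 4.534, so f = 0.04863.
Darcy-Weisbach: ΔP = f(L/D)(ρV²/2) = 0.04863·(471/0.0378)·(781·2.219²/2) = 0.04863·1.246e+04·1923 = 1.165e+06 Pa.
ΔP = 1.165e+06 Pa = 1170 kPa.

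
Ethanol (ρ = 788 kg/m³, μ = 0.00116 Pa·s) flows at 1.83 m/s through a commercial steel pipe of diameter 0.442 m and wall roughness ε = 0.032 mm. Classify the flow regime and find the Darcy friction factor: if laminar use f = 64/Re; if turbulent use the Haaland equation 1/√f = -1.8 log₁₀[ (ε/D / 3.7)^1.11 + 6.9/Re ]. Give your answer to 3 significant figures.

f ≈ 0.0138

Re = ρVD/μ = 788·1.83·0.442/0.00116 = 5.495e+05.
Re > 4000 → turbulent. ε/D = 3.2e-05/0.442 = 7.24e-05; Haaland: 1/√f = -1.8 log₁₀[5.94e-06 + 1.26e-05] = 8.519, so f = 0.01378.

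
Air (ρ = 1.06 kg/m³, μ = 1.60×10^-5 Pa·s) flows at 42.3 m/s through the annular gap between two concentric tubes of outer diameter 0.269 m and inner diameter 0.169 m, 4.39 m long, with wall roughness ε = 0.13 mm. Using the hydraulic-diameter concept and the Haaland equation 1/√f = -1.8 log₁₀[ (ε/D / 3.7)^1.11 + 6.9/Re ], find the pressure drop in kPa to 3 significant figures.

ΔP ≈ 0.906 kPa

Hydraulic diameter D_h = 4A/P = D_o - D_i = 0.269 - 0.169 = 0.1 m.
Re = ρVD_h/μ = 1.06·42.3·0.1/1.6e-05 = 2.802e+05.
ε/D_h = 0.00013/0.1 = 0.0013; Haaland gives 1/√f = -1.8 log₁₀[0.000146+2.46e-05] = 6.78, so f = 0.02175.
ΔP = f(L/D_h)(ρV²/2) = 0.02175·4.39/0.1·948.3 = 905.6 Pa.
ΔP = 0.906 kPa.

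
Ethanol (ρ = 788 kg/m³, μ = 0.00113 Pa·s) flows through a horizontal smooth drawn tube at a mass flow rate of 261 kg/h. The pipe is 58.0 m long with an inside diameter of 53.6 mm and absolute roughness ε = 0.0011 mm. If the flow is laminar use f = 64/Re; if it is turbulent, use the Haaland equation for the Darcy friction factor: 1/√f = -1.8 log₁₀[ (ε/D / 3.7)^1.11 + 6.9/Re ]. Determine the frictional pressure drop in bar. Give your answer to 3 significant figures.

ṁ = 261 kg/h = 261/3600 = 0.0725 kg/s.
A = πD²/4 = π(0.0536)²/4 = 0.002256 m²; mean velocity V = ṁ/(ρA) = 0.0725/(788 · 0.002256) = 0.04077 m/s.
Reynolds number Re = ρVD/μ = 788 · 0.04077 · 0.0536 / 0.00113 = 1524.
Re < 2300 → laminar flow, so f = 64/Re = 64/1524 = 0.04199 (the turbulent correlation is not needed).
Darcy-Weisbach: ΔP = f(L/D)(ρV²/2) = 0.04199·(58/0.0536)·(788·0.04077²/2) = 0.04199·1082·0.6551 = 29.77 Pa.
ΔP = 29.77 Pa = 2.98×10^-4 bar.

ΔP ≈ 2.98×10^-4 bar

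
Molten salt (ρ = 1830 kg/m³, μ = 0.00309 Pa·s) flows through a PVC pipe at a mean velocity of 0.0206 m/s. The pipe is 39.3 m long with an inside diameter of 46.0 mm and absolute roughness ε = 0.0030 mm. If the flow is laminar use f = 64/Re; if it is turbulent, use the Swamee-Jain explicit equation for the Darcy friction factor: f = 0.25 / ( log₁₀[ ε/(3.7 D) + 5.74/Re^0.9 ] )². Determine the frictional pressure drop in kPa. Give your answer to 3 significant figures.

Reynolds number Re = ρVD/μ = 1830 · 0.0206 · 0.046 / 0.00309 = 561.2.
Re < 2300 → laminar flow, so f = 64/Re = 64/561.2 = 0.114 (the turbulent correlation is not needed).
Darcy-Weisbach: ΔP = f(L/D)(ρV²/2) = 0.114·(39.3/0.046)·(1830·0.0206²/2) = 0.114·854.3·0.3883 = 37.83 Pa.
ΔP = 37.83 Pa = 0.0378 kPa.

ΔP ≈ 0.0378 kPa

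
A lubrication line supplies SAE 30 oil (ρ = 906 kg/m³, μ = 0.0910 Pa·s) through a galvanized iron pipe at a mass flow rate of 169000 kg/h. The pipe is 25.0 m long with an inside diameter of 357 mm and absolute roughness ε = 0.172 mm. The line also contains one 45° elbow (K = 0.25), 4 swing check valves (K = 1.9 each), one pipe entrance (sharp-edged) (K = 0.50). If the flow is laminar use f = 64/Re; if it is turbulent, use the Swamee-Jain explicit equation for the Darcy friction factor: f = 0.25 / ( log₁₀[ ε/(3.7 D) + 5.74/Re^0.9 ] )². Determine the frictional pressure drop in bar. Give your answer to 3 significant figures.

ṁ = 169000 kg/h = 169000/3600 = 46.94 kg/s.
A = πD²/4 = π(0.357)²/4 = 0.1001 m²; mean velocity V = ṁ/(ρA) = 46.94/(906 · 0.1001) = 0.5176 m/s.
Reynolds number Re = ρVD/μ = 906 · 0.5176 · 0.357 / 0.091 = 1840.
Re < 2300 → laminar flow, so f = 64/Re = 64/1840 = 0.03479 (the turbulent correlation is not needed).
Total minor-loss coefficient ΣK = 1·0.25 + 4·1.9 + 1·0.5 = 8.35.
ΔP = [f·L/D + ΣK]·(ρV²/2) = [0.03479·25/0.357 + 8.35]·(906·0.5176²/2) = [2.436 + 8.35]·121.4 = 1309 Pa.
ΔP = 1309 Pa = 0.0131 bar.

ΔP ≈ 0.0131 bar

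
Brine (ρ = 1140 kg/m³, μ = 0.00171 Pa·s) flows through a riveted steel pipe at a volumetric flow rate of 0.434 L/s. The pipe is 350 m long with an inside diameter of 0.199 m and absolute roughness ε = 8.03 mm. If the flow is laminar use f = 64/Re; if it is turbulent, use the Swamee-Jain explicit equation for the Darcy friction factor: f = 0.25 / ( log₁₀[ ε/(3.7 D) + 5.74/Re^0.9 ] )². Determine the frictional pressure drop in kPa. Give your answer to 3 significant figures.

Q = 0.434 L/s = 0.434/1000 = 0.000434 m³/s.
Cross-sectional area A = πD²/4 = π(0.199)²/4 = 0.0311 m²; mean velocity V = Q/A = 0.000434/0.0311 = 0.01395 m/s.
Reynolds number Re = ρVD/μ = 1140 · 0.01395 · 0.199 / 0.00171 = 1851.
Re < 2300 → laminar flow, so f = 64/Re = 64/1851 = 0.03457 (the turbulent correlation is not needed).
Darcy-Weisbach: ΔP = f(L/D)(ρV²/2) = 0.03457·(350/0.199)·(1140·0.01395²/2) = 0.03457·1759·0.111 = 6.748 Pa.
ΔP = 6.748 Pa = 0.00675 kPa.

ΔP ≈ 0.00675 kPa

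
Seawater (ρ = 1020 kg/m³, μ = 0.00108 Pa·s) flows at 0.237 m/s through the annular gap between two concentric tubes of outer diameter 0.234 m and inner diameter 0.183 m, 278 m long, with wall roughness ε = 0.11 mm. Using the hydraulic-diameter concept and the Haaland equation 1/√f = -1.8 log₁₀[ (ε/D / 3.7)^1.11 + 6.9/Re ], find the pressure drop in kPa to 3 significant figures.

Hydraulic diameter D_h = 4A/P = D_o - D_i = 0.234 - 0.183 = 0.051 m.
Re = ρVD_h/μ = 1020·0.237·0.051/0.00108 = 1.142e+04.
ε/D_h = 0.00011/0.051 = 0.00216; Haaland gives 1/√f = -1.8 log₁₀[0.000257+0.000604] = 5.517, so f = 0.03286.
ΔP = f(L/D_h)(ρV²/2) = 0.03286·278/0.051·28.65 = 5131 Pa.
ΔP = 5.13 kPa.

ΔP ≈ 5.13 kPa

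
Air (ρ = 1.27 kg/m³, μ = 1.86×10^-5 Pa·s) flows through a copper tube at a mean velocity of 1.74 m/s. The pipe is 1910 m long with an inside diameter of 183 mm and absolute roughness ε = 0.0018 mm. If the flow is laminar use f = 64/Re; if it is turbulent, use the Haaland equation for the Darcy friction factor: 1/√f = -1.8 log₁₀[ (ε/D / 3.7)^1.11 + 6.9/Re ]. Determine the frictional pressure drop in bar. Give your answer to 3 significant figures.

ΔP ≈ 0.00506 bar

Reynolds number Re = ρVD/μ = 1.27 · 1.74 · 0.183 / 1.86e-05 = 2.174e+04.
Re > 4000 → turbulent. Relative roughness ε/D = 1.8e-06/0.183 = 9.84e-06. Haaland: 1/√f = -1.8 log₁₀[(9.84e-06/3.7)^1.11 + 6.9/2.174e+04] = -1.8 log₁₀[6.48e-07 + 0.000317] = 6.296, so f = 0.02523.
Darcy-Weisbach: ΔP = f(L/D)(ρV²/2) = 0.02523·(1910/0.183)·(1.27·1.74²/2) = 0.02523·1.044e+04·1.923 = 506.3 Pa.
ΔP = 506.3 Pa = 0.00506 bar.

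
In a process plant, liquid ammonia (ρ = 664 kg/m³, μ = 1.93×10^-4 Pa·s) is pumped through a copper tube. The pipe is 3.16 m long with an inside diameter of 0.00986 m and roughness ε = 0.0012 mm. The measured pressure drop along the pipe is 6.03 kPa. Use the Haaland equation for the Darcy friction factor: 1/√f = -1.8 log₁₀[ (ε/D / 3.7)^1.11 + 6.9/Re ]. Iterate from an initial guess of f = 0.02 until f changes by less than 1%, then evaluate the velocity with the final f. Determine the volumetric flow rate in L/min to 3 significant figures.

Q ≈ 7.61 L/min

Rearranging Darcy-Weisbach: V = √(2·ΔP·D/(f·L·ρ)). With ε/D = 1.2e-06/0.00986 = 0.000122, iterate starting from f = 0.02:
  f = 0.02 → V = √(2·6030·0.00986/(0.02·3.16·664)) = 1.683 m/s; Re = ρVD/μ = 5.71e+04; f → 0.02049
  f = 0.02049 → V = 1.663 m/s; Re = 5.642e+04; f → 0.02054
Converged (Δf/f < 1%). With the final f = 0.02054: V = √(2·6030·0.00986/(0.02054·3.16·664)) = 1.661 m/s.
Q = V·A = 1.661·(π/4·0.00986²) = 0.0001268 m³/s = 7.61 L/min.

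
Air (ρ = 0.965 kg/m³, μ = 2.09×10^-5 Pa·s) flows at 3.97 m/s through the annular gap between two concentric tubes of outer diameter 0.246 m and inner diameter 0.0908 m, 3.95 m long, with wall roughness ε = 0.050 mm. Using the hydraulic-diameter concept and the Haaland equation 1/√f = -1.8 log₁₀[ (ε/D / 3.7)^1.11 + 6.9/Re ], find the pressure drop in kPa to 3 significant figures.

Hydraulic diameter D_h = 4A/P = D_o - D_i = 0.246 - 0.0908 = 0.1552 m.
Re = ρVD_h/μ = 0.965·3.97·0.1552/2.09e-05 = 2.845e+04.
ε/D_h = 5e-05/0.1552 = 0.000322; Haaland gives 1/√f = -1.8 log₁₀[3.11e-05+0.000243] = 6.413, so f = 0.02432.
ΔP = f(L/D_h)(ρV²/2) = 0.02432·3.95/0.1552·7.605 = 4.706 Pa.
ΔP = 0.00471 kPa.

ΔP ≈ 0.00471 kPa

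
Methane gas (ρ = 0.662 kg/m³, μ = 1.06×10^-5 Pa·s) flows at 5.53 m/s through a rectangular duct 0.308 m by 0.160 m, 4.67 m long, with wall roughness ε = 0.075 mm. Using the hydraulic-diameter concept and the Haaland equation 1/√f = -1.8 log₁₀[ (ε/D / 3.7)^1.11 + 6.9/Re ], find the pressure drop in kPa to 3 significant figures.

ΔP ≈ 0.00458 kPa

Hydraulic diameter D_h = 4A/P = 4·(0.308·0.16)/(2·(0.308+0.16)) = 0.1971/0.936 = 0.2106 m.
Re = ρVD_h/μ = 0.662·5.53·0.2106/1.06e-05 = 7.273e+04.
ε/D_h = 7.5e-05/0.2106 = 0.000356; Haaland gives 1/√f = -1.8 log₁₀[3.48e-05+9.49e-05] = 6.997, so f = 0.02043.
ΔP = f(L/D_h)(ρV²/2) = 0.02043·4.67/0.2106·10.12 = 4.585 Pa.
ΔP = 0.00458 kPa.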